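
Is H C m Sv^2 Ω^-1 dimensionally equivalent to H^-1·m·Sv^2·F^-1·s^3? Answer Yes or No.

Left side:
  H = Wb/A (inductance = flux per current),
      = kg·m²·s⁻²·A⁻².
  C = A·s = s·A (charge = current × time).
  Sv = J/kg (equivalent dose = energy per mass),
      = m²·s⁻².
  So Sv² = m⁴·s⁻⁴.
  Ω = V/A (resistance = voltage per current),
      = kg·m²·s⁻³·A⁻².
  So Ω⁻¹ = kg⁻¹·m⁻²·s³·A².
  Combining: H·C·m·Sv²·Ω⁻¹ = (kg·m²·s⁻²·A⁻²) · (s·A) · m · (m⁴·s⁻⁴) · (kg⁻¹·m⁻²·s³·A²) = m⁵·s⁻²·A.
Right side:
  H = Wb/A (inductance = flux per current),
      = kg·m²·s⁻²·A⁻².
  So H⁻¹ = kg⁻¹·m⁻²·s²·A².
  Sv = J/kg (equivalent dose = energy per mass),
      = m²·s⁻².
  So Sv² = m⁴·s⁻⁴.
  F = C/V (capacitance = charge per voltage),
      = A·s/(kg·m²·s⁻³·A⁻¹) (substituting C and V),
      = kg⁻¹·m⁻²·s⁴·A².
  So F⁻¹ = kg·m²·s⁻⁴·A⁻².
  Combining: H⁻¹·m·Sv²·F⁻¹·s³ = (kg⁻¹·m⁻²·s²·A²) · m · (m⁴·s⁻⁴) · (kg·m²·s⁻⁴·A⁻²) · s³ = m⁵·s⁻³.
Left is m⁵·s⁻²·A; right is m⁵·s⁻³ — different.

No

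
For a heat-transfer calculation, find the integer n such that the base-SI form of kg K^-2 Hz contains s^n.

Hz = 1/s = s⁻¹ (frequency is cycles per second).
Combining: kg·K⁻²·Hz = kg · K⁻² · s⁻¹ = kg·s⁻¹·K⁻².
The exponent of s is -1.

-1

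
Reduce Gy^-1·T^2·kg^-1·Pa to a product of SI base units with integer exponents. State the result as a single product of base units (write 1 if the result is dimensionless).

Gy = m²·s⁻².
So Gy⁻¹ = m⁻²·s².
T = kg·s⁻²·A⁻¹.
So T² = kg²·s⁻⁴·A⁻².
Pa = kg·m⁻¹·s⁻².
Combining: Gy⁻¹·T²·kg⁻¹·Pa = (m⁻²·s²) · (kg²·s⁻⁴·A⁻²) · kg⁻¹ · (kg·m⁻¹·s⁻²) = kg²·m⁻³·s⁻⁴·A⁻².

kg²·m⁻³·s⁻⁴·A⁻²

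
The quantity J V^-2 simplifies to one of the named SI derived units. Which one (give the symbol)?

F

J = kg·m²·s⁻².
V = kg·m²·s⁻³·A⁻¹.
So V⁻² = kg⁻²·m⁻⁴·s⁶·A².
Combining: J·V⁻² = (kg·m²·s⁻²) · (kg⁻²·m⁻⁴·s⁶·A²) = kg⁻¹·m⁻²·s⁴·A².
kg⁻¹·m⁻²·s⁴·A² is the base-SI form of the farad.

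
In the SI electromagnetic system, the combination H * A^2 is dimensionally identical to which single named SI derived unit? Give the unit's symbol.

H = kg·m²·s⁻²·A⁻².
Combining: H·A² = (kg·m²·s⁻²·A⁻²) · A² = kg·m²·s⁻².
kg·m²·s⁻² is the base-SI form of the joule.

J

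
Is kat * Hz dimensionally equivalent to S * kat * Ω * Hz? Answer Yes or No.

Yes

Left side:
  kat = mol/s = s⁻¹·mol (catalytic activity).
  Hz = 1/s = s⁻¹ (frequency is cycles per second).
  Combining: kat·Hz = (s⁻¹·mol) · s⁻¹ = s⁻²·mol.
Right side:
  S = kg⁻¹·m⁻²·s³·A².
  kat = s⁻¹·mol.
  Ω = kg·m²·s⁻³·A⁻².
  Hz = s⁻¹.
  Combining: S·kat·Ω·Hz = (kg⁻¹·m⁻²·s³·A²) · (s⁻¹·mol) · (kg·m²·s⁻³·A⁻²) · s⁻¹ = s⁻²·mol.
Both reduce to s⁻²·mol.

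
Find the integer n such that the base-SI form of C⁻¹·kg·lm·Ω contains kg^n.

C = A·s = s·A (charge = current × time).
So C⁻¹ = s⁻¹·A⁻¹.
lm = cd·sr = cd (luminous flux; sr is dimensionless).
Ω = V/A (resistance = voltage per current),
    = kg·m²·s⁻³·A⁻².
Combining: C⁻¹·kg·lm·Ω = (s⁻¹·A⁻¹) · kg · cd · (kg·m²·s⁻³·A⁻²) = kg²·m²·s⁻⁴·A⁻³·cd.
The exponent of kg is 2.

2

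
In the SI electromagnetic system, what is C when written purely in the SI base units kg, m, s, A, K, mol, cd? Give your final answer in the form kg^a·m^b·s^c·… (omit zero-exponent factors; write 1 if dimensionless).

C = A·s = s·A (charge = current × time).

s·A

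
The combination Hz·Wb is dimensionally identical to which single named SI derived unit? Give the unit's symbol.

V

Hz = s⁻¹.
Wb = kg·m²·s⁻²·A⁻¹.
Combining: Hz·Wb = s⁻¹ · (kg·m²·s⁻²·A⁻¹) = kg·m²·s⁻³·A⁻¹.
kg·m²·s⁻³·A⁻¹ is the base-SI form of the volt.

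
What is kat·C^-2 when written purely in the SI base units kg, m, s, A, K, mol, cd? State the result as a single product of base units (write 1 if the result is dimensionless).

s⁻³·A⁻²·mol

kat = s⁻¹·mol.
C = s·A.
So C⁻² = s⁻²·A⁻².
Combining: kat·C⁻² = (s⁻¹·mol) · (s⁻²·A⁻²) = s⁻³·A⁻²·mol.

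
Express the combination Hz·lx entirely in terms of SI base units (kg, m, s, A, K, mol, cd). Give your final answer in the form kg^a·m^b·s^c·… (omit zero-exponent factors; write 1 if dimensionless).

Hz = 1/s = s⁻¹ (frequency is cycles per second).
lx = lm/m² (illuminance = luminous flux per area),
    = m⁻²·cd.
Combining: Hz·lx = s⁻¹ · (m⁻²·cd) = m⁻²·s⁻¹·cd.

m⁻²·s⁻¹·cd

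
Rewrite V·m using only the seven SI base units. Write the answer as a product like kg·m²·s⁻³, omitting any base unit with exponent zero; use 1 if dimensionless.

kg·m³·s⁻³·A⁻¹

V = W/A (potential = power per current),
    = kg·m²·s⁻³·A⁻¹.
Combining: V·m = (kg·m²·s⁻³·A⁻¹) · m = kg·m³·s⁻³·A⁻¹.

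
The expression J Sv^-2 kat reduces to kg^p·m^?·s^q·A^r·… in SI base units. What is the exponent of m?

J = N·m (work = force × distance),
    = kg·m²·s⁻².
Sv = J/kg (equivalent dose = energy per mass),
    = m²·s⁻².
So Sv⁻² = m⁻⁴·s⁴.
kat = mol/s = s⁻¹·mol (catalytic activity).
Combining: J·Sv⁻²·kat = (kg·m²·s⁻²) · (m⁻⁴·s⁴) · (s⁻¹·mol) = kg·m⁻²·s·mol.
The exponent of m is -2.

-2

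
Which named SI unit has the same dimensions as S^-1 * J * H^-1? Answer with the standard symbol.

W

S = kg⁻¹·m⁻²·s³·A².
So S⁻¹ = kg·m²·s⁻³·A⁻².
J = kg·m²·s⁻².
H = kg·m²·s⁻²·A⁻².
So H⁻¹ = kg⁻¹·m⁻²·s²·A².
Combining: S⁻¹·J·H⁻¹ = (kg·m²·s⁻³·A⁻²) · (kg·m²·s⁻²) · (kg⁻¹·m⁻²·s²·A²) = kg·m²·s⁻³.
kg·m²·s⁻³ is the base-SI form of the watt.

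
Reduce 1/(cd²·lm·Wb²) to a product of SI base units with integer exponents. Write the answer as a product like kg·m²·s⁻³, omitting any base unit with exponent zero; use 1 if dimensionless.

kg⁻²·m⁻⁴·s⁴·A²·cd⁻³

lm = cd·sr = cd (luminous flux; sr is dimensionless).
So lm⁻¹ = cd⁻¹.
Wb = V·s (flux: a volt is a weber per second),
    = kg·m²·s⁻²·A⁻¹.
So Wb⁻² = kg⁻²·m⁻⁴·s⁴·A².
Combining: cd⁻²·lm⁻¹·Wb⁻² = cd⁻² · cd⁻¹ · (kg⁻²·m⁻⁴·s⁴·A²) = kg⁻²·m⁻⁴·s⁴·A²·cd⁻³.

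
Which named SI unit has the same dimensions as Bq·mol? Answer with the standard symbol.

Bq = 1/s = s⁻¹ (activity is decays per second).
Combining: Bq·mol = s⁻¹ · mol = s⁻¹·mol.
s⁻¹·mol is the base-SI form of the katal.

kat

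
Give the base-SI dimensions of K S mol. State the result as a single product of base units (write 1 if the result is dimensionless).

S = kg⁻¹·m⁻²·s³·A².
Combining: K·S·mol = K · (kg⁻¹·m⁻²·s³·A²) · mol = kg⁻¹·m⁻²·s³·A²·K·mol.

kg⁻¹·m⁻²·s³·A²·K·mol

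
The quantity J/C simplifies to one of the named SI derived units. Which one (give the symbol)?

C = s·A.
So C⁻¹ = s⁻¹·A⁻¹.
J = kg·m²·s⁻².
Combining: C⁻¹·J = (s⁻¹·A⁻¹) · (kg·m²·s⁻²) = kg·m²·s⁻³·A⁻¹.
kg·m²·s⁻³·A⁻¹ is the base-SI form of the volt.

V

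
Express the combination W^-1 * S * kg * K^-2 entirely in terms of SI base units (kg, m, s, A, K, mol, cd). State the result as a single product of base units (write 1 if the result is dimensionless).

W = J/s (power = energy per time),
    = kg·m²·s⁻³.
So W⁻¹ = kg⁻¹·m⁻²·s³.
S = 1/Ω (conductance is reciprocal resistance),
    = kg⁻¹·m⁻²·s³·A².
Combining: W⁻¹·S·kg·K⁻² = (kg⁻¹·m⁻²·s³) · (kg⁻¹·m⁻²·s³·A²) · kg · K⁻² = kg⁻¹·m⁻⁴·s⁶·A²·K⁻².

kg⁻¹·m⁻⁴·s⁶·A²·K⁻²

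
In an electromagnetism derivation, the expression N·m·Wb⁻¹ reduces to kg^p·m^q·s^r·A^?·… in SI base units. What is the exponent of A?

1

N = kg·m/s² = kg·m·s⁻² (force = mass × acceleration).
Wb = V·s (flux: a volt is a weber per second),
    = kg·m²·s⁻²·A⁻¹.
So Wb⁻¹ = kg⁻¹·m⁻²·s²·A.
Combining: N·m·Wb⁻¹ = (kg·m·s⁻²) · m · (kg⁻¹·m⁻²·s²·A) = A.
The exponent of A is 1.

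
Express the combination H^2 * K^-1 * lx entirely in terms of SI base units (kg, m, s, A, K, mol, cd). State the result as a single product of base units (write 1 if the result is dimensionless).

kg²·m²·s⁻⁴·A⁻⁴·K⁻¹·cd

H = kg·m²·s⁻²·A⁻².
So H² = kg²·m⁴·s⁻⁴·A⁻⁴.
lx = m⁻²·cd.
Combining: H²·K⁻¹·lx = (kg²·m⁴·s⁻⁴·A⁻⁴) · K⁻¹ · (m⁻²·cd) = kg²·m²·s⁻⁴·A⁻⁴·K⁻¹·cd.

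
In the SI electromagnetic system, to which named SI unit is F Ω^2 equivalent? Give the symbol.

F = C/V (capacitance = charge per voltage),
    = A·s/(kg·m²·s⁻³·A⁻¹) (substituting C and V),
    = kg⁻¹·m⁻²·s⁴·A².
Ω = V/A (resistance = voltage per current),
    = kg·m²·s⁻³·A⁻².
So Ω² = kg²·m⁴·s⁻⁶·A⁻⁴.
Combining: F·Ω² = (kg⁻¹·m⁻²·s⁴·A²) · (kg²·m⁴·s⁻⁶·A⁻⁴) = kg·m²·s⁻²·A⁻².
kg·m²·s⁻²·A⁻² is the base-SI form of the henry.

H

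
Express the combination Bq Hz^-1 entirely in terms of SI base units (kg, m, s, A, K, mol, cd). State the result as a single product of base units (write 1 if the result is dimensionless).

1

Bq = s⁻¹.
Hz = s⁻¹.
So Hz⁻¹ = s.
Combining: Bq·Hz⁻¹ = s⁻¹ · s = 1.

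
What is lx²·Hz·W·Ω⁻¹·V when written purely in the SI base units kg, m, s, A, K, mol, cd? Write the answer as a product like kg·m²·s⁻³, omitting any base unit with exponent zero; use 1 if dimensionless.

lx = m⁻²·cd.
So lx² = m⁻⁴·cd².
Hz = s⁻¹.
W = kg·m²·s⁻³.
Ω = kg·m²·s⁻³·A⁻².
So Ω⁻¹ = kg⁻¹·m⁻²·s³·A².
V = kg·m²·s⁻³·A⁻¹.
Combining: lx²·Hz·W·Ω⁻¹·V = (m⁻⁴·cd²) · s⁻¹ · (kg·m²·s⁻³) · (kg⁻¹·m⁻²·s³·A²) · (kg·m²·s⁻³·A⁻¹) = kg·m⁻²·s⁻⁴·A·cd².

kg·m⁻²·s⁻⁴·A·cd²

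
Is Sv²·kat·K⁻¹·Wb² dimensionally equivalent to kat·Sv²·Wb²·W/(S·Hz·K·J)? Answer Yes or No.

No

Left side:
  Sv = m²·s⁻².
  So Sv² = m⁴·s⁻⁴.
  kat = s⁻¹·mol.
  Wb = kg·m²·s⁻²·A⁻¹.
  So Wb² = kg²·m⁴·s⁻⁴·A⁻².
  Combining: Sv²·kat·K⁻¹·Wb² = (m⁴·s⁻⁴) · (s⁻¹·mol) · K⁻¹ · (kg²·m⁴·s⁻⁴·A⁻²) = kg²·m⁸·s⁻⁹·A⁻²·K⁻¹·mol.
Right side:
  S = 1/Ω (conductance is reciprocal resistance),
      = kg⁻¹·m⁻²·s³·A².
  So S⁻¹ = kg·m²·s⁻³·A⁻².
  Hz = 1/s = s⁻¹ (frequency is cycles per second).
  So Hz⁻¹ = s.
  kat = mol/s = s⁻¹·mol (catalytic activity).
  Sv = J/kg (equivalent dose = energy per mass),
      = m²·s⁻².
  So Sv² = m⁴·s⁻⁴.
  Wb = V·s (flux: a volt is a weber per second),
      = kg·m²·s⁻²·A⁻¹.
  So Wb² = kg²·m⁴·s⁻⁴·A⁻².
  J = N·m (work = force × distance),
      = kg·m²·s⁻².
  So J⁻¹ = kg⁻¹·m⁻²·s².
  W = J/s (power = energy per time),
      = kg·m²·s⁻³.
  Combining: S⁻¹·Hz⁻¹·K⁻¹·kat·Sv²·Wb²·J⁻¹·W = (kg·m²·s⁻³·A⁻²) · s · K⁻¹ · (s⁻¹·mol) · (m⁴·s⁻⁴) · (kg²·m⁴·s⁻⁴·A⁻²) · (kg⁻¹·m⁻²·s²) · (kg·m²·s⁻³) = kg³·m¹⁰·s⁻¹²·A⁻⁴·K⁻¹·mol.
Left is kg²·m⁸·s⁻⁹·A⁻²·K⁻¹·mol; right is kg³·m¹⁰·s⁻¹²·A⁻⁴·K⁻¹·mol — different.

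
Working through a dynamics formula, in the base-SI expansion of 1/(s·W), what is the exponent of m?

-2

W = J/s (power = energy per time),
    = kg·m²·s⁻³.
So W⁻¹ = kg⁻¹·m⁻²·s³.
Combining: s⁻¹·W⁻¹ = s⁻¹ · (kg⁻¹·m⁻²·s³) = kg⁻¹·m⁻²·s².
The exponent of m is -2.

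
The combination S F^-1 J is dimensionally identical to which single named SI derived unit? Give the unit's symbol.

S = kg⁻¹·m⁻²·s³·A².
F = kg⁻¹·m⁻²·s⁴·A².
So F⁻¹ = kg·m²·s⁻⁴·A⁻².
J = kg·m²·s⁻².
Combining: S·F⁻¹·J = (kg⁻¹·m⁻²·s³·A²) · (kg·m²·s⁻⁴·A⁻²) · (kg·m²·s⁻²) = kg·m²·s⁻³.
kg·m²·s⁻³ is the base-SI form of the watt.

W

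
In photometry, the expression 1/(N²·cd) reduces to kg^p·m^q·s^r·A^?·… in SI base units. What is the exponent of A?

0

N = kg·m/s² = kg·m·s⁻² (force = mass × acceleration).
So N⁻² = kg⁻²·m⁻²·s⁴.
Combining: N⁻²·cd⁻¹ = (kg⁻²·m⁻²·s⁴) · cd⁻¹ = kg⁻²·m⁻²·s⁴·cd⁻¹.
The exponent of A is 0.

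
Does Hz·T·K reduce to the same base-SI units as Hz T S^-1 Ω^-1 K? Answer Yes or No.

Yes

Left side:
  Hz = 1/s = s⁻¹ (frequency is cycles per second).
  T = Wb/m² (flux density = flux per area),
      = kg·s⁻²·A⁻¹.
  Combining: Hz·T·K = s⁻¹ · (kg·s⁻²·A⁻¹) · K = kg·s⁻³·A⁻¹·K.
Right side:
  Hz = 1/s = s⁻¹ (frequency is cycles per second).
  T = Wb/m² (flux density = flux per area),
      = kg·s⁻²·A⁻¹.
  S = 1/Ω (conductance is reciprocal resistance),
      = kg⁻¹·m⁻²·s³·A².
  So S⁻¹ = kg·m²·s⁻³·A⁻².
  Ω = V/A (resistance = voltage per current),
      = kg·m²·s⁻³·A⁻².
  So Ω⁻¹ = kg⁻¹·m⁻²·s³·A².
  Combining: Hz·T·S⁻¹·Ω⁻¹·K = s⁻¹ · (kg·s⁻²·A⁻¹) · (kg·m²·s⁻³·A⁻²) · (kg⁻¹·m⁻²·s³·A²) · K = kg·s⁻³·A⁻¹·K.
Both reduce to kg·s⁻³·A⁻¹·K.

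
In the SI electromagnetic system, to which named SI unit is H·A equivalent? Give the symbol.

H = Wb/A (inductance = flux per current),
    = kg·m²·s⁻²·A⁻².
Combining: H·A = (kg·m²·s⁻²·A⁻²) · A = kg·m²·s⁻²·A⁻¹.
kg·m²·s⁻²·A⁻¹ is the base-SI form of the weber.

Wb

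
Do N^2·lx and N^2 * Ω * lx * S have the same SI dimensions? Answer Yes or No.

Yes

Left side:
  N = kg·m/s² = kg·m·s⁻² (force = mass × acceleration).
  So N² = kg²·m²·s⁻⁴.
  lx = lm/m² (illuminance = luminous flux per area),
      = m⁻²·cd.
  Combining: N²·lx = (kg²·m²·s⁻⁴) · (m⁻²·cd) = kg²·s⁻⁴·cd.
Right side:
  N = kg·m/s² = kg·m·s⁻² (force = mass × acceleration).
  So N² = kg²·m²·s⁻⁴.
  Ω = V/A (resistance = voltage per current),
      = kg·m²·s⁻³·A⁻².
  lx = lm/m² (illuminance = luminous flux per area),
      = m⁻²·cd.
  S = 1/Ω (conductance is reciprocal resistance),
      = kg⁻¹·m⁻²·s³·A².
  Combining: N²·Ω·lx·S = (kg²·m²·s⁻⁴) · (kg·m²·s⁻³·A⁻²) · (m⁻²·cd) · (kg⁻¹·m⁻²·s³·A²) = kg²·s⁻⁴·cd.
Both reduce to kg²·s⁻⁴·cd.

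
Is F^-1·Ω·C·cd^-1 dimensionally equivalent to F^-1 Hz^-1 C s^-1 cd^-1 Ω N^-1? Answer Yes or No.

Left side:
  F = kg⁻¹·m⁻²·s⁴·A².
  So F⁻¹ = kg·m²·s⁻⁴·A⁻².
  Ω = kg·m²·s⁻³·A⁻².
  C = s·A.
  Combining: F⁻¹·Ω·C·cd⁻¹ = (kg·m²·s⁻⁴·A⁻²) · (kg·m²·s⁻³·A⁻²) · (s·A) · cd⁻¹ = kg²·m⁴·s⁻⁶·A⁻³·cd⁻¹.
Right side:
  F = C/V (capacitance = charge per voltage),
      = A·s/(kg·m²·s⁻³·A⁻¹) (substituting C and V),
      = kg⁻¹·m⁻²·s⁴·A².
  So F⁻¹ = kg·m²·s⁻⁴·A⁻².
  Hz = 1/s = s⁻¹ (frequency is cycles per second).
  So Hz⁻¹ = s.
  C = A·s = s·A (charge = current × time).
  Ω = V/A (resistance = voltage per current),
      = kg·m²·s⁻³·A⁻².
  N = kg·m/s² = kg·m·s⁻² (force = mass × acceleration).
  So N⁻¹ = kg⁻¹·m⁻¹·s².
  Combining: F⁻¹·Hz⁻¹·C·s⁻¹·cd⁻¹·Ω·N⁻¹ = (kg·m²·s⁻⁴·A⁻²) · s · (s·A) · s⁻¹ · cd⁻¹ · (kg·m²·s⁻³·A⁻²) · (kg⁻¹·m⁻¹·s²) = kg·m³·s⁻⁴·A⁻³·cd⁻¹.
Left is kg²·m⁴·s⁻⁶·A⁻³·cd⁻¹; right is kg·m³·s⁻⁴·A⁻³·cd⁻¹ — different.

No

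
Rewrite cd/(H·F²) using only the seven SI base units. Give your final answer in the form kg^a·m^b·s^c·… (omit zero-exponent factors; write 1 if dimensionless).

kg·m²·s⁻⁶·A⁻²·cd

H = Wb/A (inductance = flux per current),
    = kg·m²·s⁻²·A⁻².
So H⁻¹ = kg⁻¹·m⁻²·s²·A².
F = C/V (capacitance = charge per voltage),
    = A·s/(kg·m²·s⁻³·A⁻¹) (substituting C and V),
    = kg⁻¹·m⁻²·s⁴·A².
So F⁻² = kg²·m⁴·s⁻⁸·A⁻⁴.
Combining: cd·H⁻¹·F⁻² = cd · (kg⁻¹·m⁻²·s²·A²) · (kg²·m⁴·s⁻⁸·A⁻⁴) = kg·m²·s⁻⁶·A⁻²·cd.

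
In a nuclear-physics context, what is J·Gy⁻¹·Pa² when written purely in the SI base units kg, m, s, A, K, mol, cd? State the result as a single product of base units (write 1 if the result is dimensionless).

kg³·m⁻²·s⁻⁴

J = kg·m²·s⁻².
Gy = m²·s⁻².
So Gy⁻¹ = m⁻²·s².
Pa = kg·m⁻¹·s⁻².
So Pa² = kg²·m⁻²·s⁻⁴.
Combining: J·Gy⁻¹·Pa² = (kg·m²·s⁻²) · (m⁻²·s²) · (kg²·m⁻²·s⁻⁴) = kg³·m⁻²·s⁻⁴.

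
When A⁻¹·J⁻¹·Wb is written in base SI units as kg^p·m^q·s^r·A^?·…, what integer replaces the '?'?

J = N·m (work = force × distance),
    = kg·m²·s⁻².
So J⁻¹ = kg⁻¹·m⁻²·s².
Wb = V·s (flux: a volt is a weber per second),
    = kg·m²·s⁻²·A⁻¹.
Combining: A⁻¹·J⁻¹·Wb = A⁻¹ · (kg⁻¹·m⁻²·s²) · (kg·m²·s⁻²·A⁻¹) = A⁻².
The exponent of A is -2.

-2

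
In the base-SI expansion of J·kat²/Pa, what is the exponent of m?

J = kg·m²·s⁻².
Pa = kg·m⁻¹·s⁻².
So Pa⁻¹ = kg⁻¹·m·s².
kat = s⁻¹·mol.
So kat² = s⁻²·mol².
Combining: J·Pa⁻¹·kat² = (kg·m²·s⁻²) · (kg⁻¹·m·s²) · (s⁻²·mol²) = m³·s⁻²·mol².
The exponent of m is 3.

3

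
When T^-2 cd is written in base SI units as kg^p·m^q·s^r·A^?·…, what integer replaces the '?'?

T = Wb/m² (flux density = flux per area),
    = kg·s⁻²·A⁻¹.
So T⁻² = kg⁻²·s⁴·A².
Combining: T⁻²·cd = (kg⁻²·s⁴·A²) · cd = kg⁻²·s⁴·A²·cd.
The exponent of A is 2.

2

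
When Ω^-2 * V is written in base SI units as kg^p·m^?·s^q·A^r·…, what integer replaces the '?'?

-2

Ω = kg·m²·s⁻³·A⁻².
So Ω⁻² = kg⁻²·m⁻⁴·s⁶·A⁴.
V = kg·m²·s⁻³·A⁻¹.
Combining: Ω⁻²·V = (kg⁻²·m⁻⁴·s⁶·A⁴) · (kg·m²·s⁻³·A⁻¹) = kg⁻¹·m⁻²·s³·A³.
The exponent of m is -2.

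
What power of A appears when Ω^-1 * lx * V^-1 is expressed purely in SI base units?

3

Ω = V/A (resistance = voltage per current),
    = kg·m²·s⁻³·A⁻².
So Ω⁻¹ = kg⁻¹·m⁻²·s³·A².
lx = lm/m² (illuminance = luminous flux per area),
    = m⁻²·cd.
V = W/A (potential = power per current),
    = kg·m²·s⁻³·A⁻¹.
So V⁻¹ = kg⁻¹·m⁻²·s³·A.
Combining: Ω⁻¹·lx·V⁻¹ = (kg⁻¹·m⁻²·s³·A²) · (m⁻²·cd) · (kg⁻¹·m⁻²·s³·A) = kg⁻²·m⁻⁶·s⁶·A³·cd.
The exponent of A is 3.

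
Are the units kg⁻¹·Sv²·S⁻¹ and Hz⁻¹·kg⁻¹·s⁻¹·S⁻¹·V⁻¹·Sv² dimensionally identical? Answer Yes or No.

Left side:
  Sv = J/kg (equivalent dose = energy per mass),
      = m²·s⁻².
  So Sv² = m⁴·s⁻⁴.
  S = 1/Ω (conductance is reciprocal resistance),
      = kg⁻¹·m⁻²·s³·A².
  So S⁻¹ = kg·m²·s⁻³·A⁻².
  Combining: kg⁻¹·Sv²·S⁻¹ = kg⁻¹ · (m⁴·s⁻⁴) · (kg·m²·s⁻³·A⁻²) = m⁶·s⁻⁷·A⁻².
Right side:
  Hz = 1/s = s⁻¹ (frequency is cycles per second).
  So Hz⁻¹ = s.
  S = 1/Ω (conductance is reciprocal resistance),
      = kg⁻¹·m⁻²·s³·A².
  So S⁻¹ = kg·m²·s⁻³·A⁻².
  V = W/A (potential = power per current),
      = kg·m²·s⁻³·A⁻¹.
  So V⁻¹ = kg⁻¹·m⁻²·s³·A.
  Sv = J/kg (equivalent dose = energy per mass),
      = m²·s⁻².
  So Sv² = m⁴·s⁻⁴.
  Combining: Hz⁻¹·kg⁻¹·s⁻¹·S⁻¹·V⁻¹·Sv² = s · kg⁻¹ · s⁻¹ · (kg·m²·s⁻³·A⁻²) · (kg⁻¹·m⁻²·s³·A) · (m⁴·s⁻⁴) = kg⁻¹·m⁴·s⁻⁴·A⁻¹.
Left is m⁶·s⁻⁷·A⁻²; right is kg⁻¹·m⁴·s⁻⁴·A⁻¹ — different.

No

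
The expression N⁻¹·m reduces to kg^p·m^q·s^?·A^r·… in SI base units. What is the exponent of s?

N = kg·m·s⁻².
So N⁻¹ = kg⁻¹·m⁻¹·s².
Combining: N⁻¹·m = (kg⁻¹·m⁻¹·s²) · m = kg⁻¹·s².
The exponent of s is 2.

2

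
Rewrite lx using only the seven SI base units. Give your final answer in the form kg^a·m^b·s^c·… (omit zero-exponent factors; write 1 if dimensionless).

m⁻²·cd

lx = lm/m² (illuminance = luminous flux per area),
    = m⁻²·cd.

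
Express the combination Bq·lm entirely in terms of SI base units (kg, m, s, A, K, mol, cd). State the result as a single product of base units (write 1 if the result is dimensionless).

s⁻¹·cd

Bq = 1/s = s⁻¹ (activity is decays per second).
lm = cd·sr = cd (luminous flux; sr is dimensionless).
Combining: Bq·lm = s⁻¹ · cd = s⁻¹·cd.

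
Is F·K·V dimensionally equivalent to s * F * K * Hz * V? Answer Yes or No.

Yes

Left side:
  F = kg⁻¹·m⁻²·s⁴·A².
  V = kg·m²·s⁻³·A⁻¹.
  Combining: F·K·V = (kg⁻¹·m⁻²·s⁴·A²) · K · (kg·m²·s⁻³·A⁻¹) = s·A·K.
Right side:
  F = C/V (capacitance = charge per voltage),
      = A·s/(kg·m²·s⁻³·A⁻¹) (substituting C and V),
      = kg⁻¹·m⁻²·s⁴·A².
  Hz = 1/s = s⁻¹ (frequency is cycles per second).
  V = W/A (potential = power per current),
      = kg·m²·s⁻³·A⁻¹.
  Combining: s·F·K·Hz·V = s · (kg⁻¹·m⁻²·s⁴·A²) · K · s⁻¹ · (kg·m²·s⁻³·A⁻¹) = s·A·K.
Both reduce to s·A·K.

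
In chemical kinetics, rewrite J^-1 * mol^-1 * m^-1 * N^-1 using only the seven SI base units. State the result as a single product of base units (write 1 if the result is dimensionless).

J = N·m (work = force × distance),
    = kg·m²·s⁻².
So J⁻¹ = kg⁻¹·m⁻²·s².
N = kg·m/s² = kg·m·s⁻² (force = mass × acceleration).
So N⁻¹ = kg⁻¹·m⁻¹·s².
Combining: J⁻¹·mol⁻¹·m⁻¹·N⁻¹ = (kg⁻¹·m⁻²·s²) · mol⁻¹ · m⁻¹ · (kg⁻¹·m⁻¹·s²) = kg⁻²·m⁻⁴·s⁴·mol⁻¹.

kg⁻²·m⁻⁴·s⁴·mol⁻¹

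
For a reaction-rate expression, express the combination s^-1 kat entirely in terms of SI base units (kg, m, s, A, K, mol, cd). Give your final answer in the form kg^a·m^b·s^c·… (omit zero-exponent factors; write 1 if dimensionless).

kat = mol/s = s⁻¹·mol (catalytic activity).
Combining: s⁻¹·kat = s⁻¹ · (s⁻¹·mol) = s⁻²·mol.

s⁻²·mol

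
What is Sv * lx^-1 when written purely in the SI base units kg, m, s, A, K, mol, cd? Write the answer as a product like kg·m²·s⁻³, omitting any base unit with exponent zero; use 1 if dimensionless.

m⁴·s⁻²·cd⁻¹

Sv = J/kg (equivalent dose = energy per mass),
    = m²·s⁻².
lx = lm/m² (illuminance = luminous flux per area),
    = m⁻²·cd.
So lx⁻¹ = m²·cd⁻¹.
Combining: Sv·lx⁻¹ = (m²·s⁻²) · (m²·cd⁻¹) = m⁴·s⁻²·cd⁻¹.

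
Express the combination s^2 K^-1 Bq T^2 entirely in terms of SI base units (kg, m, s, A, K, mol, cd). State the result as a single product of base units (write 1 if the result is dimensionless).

kg²·s⁻³·A⁻²·K⁻¹

Bq = s⁻¹.
T = kg·s⁻²·A⁻¹.
So T² = kg²·s⁻⁴·A⁻².
Combining: s²·K⁻¹·Bq·T² = s² · K⁻¹ · s⁻¹ · (kg²·s⁻⁴·A⁻²) = kg²·s⁻³·A⁻²·K⁻¹.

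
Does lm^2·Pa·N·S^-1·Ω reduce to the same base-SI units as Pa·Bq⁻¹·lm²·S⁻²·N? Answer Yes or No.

Left side:
  lm = cd.
  So lm² = cd².
  Pa = kg·m⁻¹·s⁻².
  N = kg·m·s⁻².
  S = kg⁻¹·m⁻²·s³·A².
  So S⁻¹ = kg·m²·s⁻³·A⁻².
  Ω = kg·m²·s⁻³·A⁻².
  Combining: lm²·Pa·N·S⁻¹·Ω = cd² · (kg·m⁻¹·s⁻²) · (kg·m·s⁻²) · (kg·m²·s⁻³·A⁻²) · (kg·m²·s⁻³·A⁻²) = kg⁴·m⁴·s⁻¹⁰·A⁻⁴·cd².
Right side:
  Pa = N/m² (pressure = force per area),
      = kg·m⁻¹·s⁻².
  Bq = 1/s = s⁻¹ (activity is decays per second).
  So Bq⁻¹ = s.
  lm = cd·sr = cd (luminous flux; sr is dimensionless).
  So lm² = cd².
  S = 1/Ω (conductance is reciprocal resistance),
      = kg⁻¹·m⁻²·s³·A².
  So S⁻² = kg²·m⁴·s⁻⁶·A⁻⁴.
  N = kg·m/s² = kg·m·s⁻² (force = mass × acceleration).
  Combining: Pa·Bq⁻¹·lm²·S⁻²·N = (kg·m⁻¹·s⁻²) · s · cd² · (kg²·m⁴·s⁻⁶·A⁻⁴) · (kg·m·s⁻²) = kg⁴·m⁴·s⁻⁹·A⁻⁴·cd².
Left is kg⁴·m⁴·s⁻¹⁰·A⁻⁴·cd²; right is kg⁴·m⁴·s⁻⁹·A⁻⁴·cd² — different.

No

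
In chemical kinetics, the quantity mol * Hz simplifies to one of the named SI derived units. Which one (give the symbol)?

Hz = s⁻¹.
Combining: mol·Hz = mol · s⁻¹ = s⁻¹·mol.
s⁻¹·mol is the base-SI form of the katal.

kat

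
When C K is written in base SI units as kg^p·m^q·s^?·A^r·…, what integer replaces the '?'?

1

C = A·s = s·A (charge = current × time).
Combining: C·K = (s·A) · K = s·A·K.
The exponent of s is 1.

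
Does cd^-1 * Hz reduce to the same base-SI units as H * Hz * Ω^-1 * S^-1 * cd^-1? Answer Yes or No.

No

Left side:
  Hz = s⁻¹.
  Combining: cd⁻¹·Hz = cd⁻¹ · s⁻¹ = s⁻¹·cd⁻¹.
Right side:
  H = Wb/A (inductance = flux per current),
      = kg·m²·s⁻²·A⁻².
  Hz = 1/s = s⁻¹ (frequency is cycles per second).
  Ω = V/A (resistance = voltage per current),
      = kg·m²·s⁻³·A⁻².
  So Ω⁻¹ = kg⁻¹·m⁻²·s³·A².
  S = 1/Ω (conductance is reciprocal resistance),
      = kg⁻¹·m⁻²·s³·A².
  So S⁻¹ = kg·m²·s⁻³·A⁻².
  Combining: H·Hz·Ω⁻¹·S⁻¹·cd⁻¹ = (kg·m²·s⁻²·A⁻²) · s⁻¹ · (kg⁻¹·m⁻²·s³·A²) · (kg·m²·s⁻³·A⁻²) · cd⁻¹ = kg·m²·s⁻³·A⁻²·cd⁻¹.
Left is s⁻¹·cd⁻¹; right is kg·m²·s⁻³·A⁻²·cd⁻¹ — different.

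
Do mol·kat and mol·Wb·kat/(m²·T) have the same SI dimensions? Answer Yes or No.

Yes

Left side:
  kat = s⁻¹·mol.
  Combining: mol·kat = mol · (s⁻¹·mol) = s⁻¹·mol².
Right side:
  Wb = V·s (flux: a volt is a weber per second),
      = kg·m²·s⁻²·A⁻¹.
  T = Wb/m² (flux density = flux per area),
      = kg·s⁻²·A⁻¹.
  So T⁻¹ = kg⁻¹·s²·A.
  kat = mol/s = s⁻¹·mol (catalytic activity).
  Combining: m⁻²·mol·Wb·T⁻¹·kat = m⁻² · mol · (kg·m²·s⁻²·A⁻¹) · (kg⁻¹·s²·A) · (s⁻¹·mol) = s⁻¹·mol².
Both reduce to s⁻¹·mol².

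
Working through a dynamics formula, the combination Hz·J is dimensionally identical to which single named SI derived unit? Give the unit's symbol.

Hz = 1/s = s⁻¹ (frequency is cycles per second).
J = N·m (work = force × distance),
    = kg·m²·s⁻².
Combining: Hz·J = s⁻¹ · (kg·m²·s⁻²) = kg·m²·s⁻³.
kg·m²·s⁻³ is the base-SI form of the watt.

W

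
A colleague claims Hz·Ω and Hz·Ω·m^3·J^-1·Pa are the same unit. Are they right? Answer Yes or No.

Left side:
  Hz = s⁻¹.
  Ω = kg·m²·s⁻³·A⁻².
  Combining: Hz·Ω = s⁻¹ · (kg·m²·s⁻³·A⁻²) = kg·m²·s⁻⁴·A⁻².
Right side:
  Hz = 1/s = s⁻¹ (frequency is cycles per second).
  Ω = V/A (resistance = voltage per current),
      = kg·m²·s⁻³·A⁻².
  J = N·m (work = force × distance),
      = kg·m²·s⁻².
  So J⁻¹ = kg⁻¹·m⁻²·s².
  Pa = N/m² (pressure = force per area),
      = kg·m⁻¹·s⁻².
  Combining: Hz·Ω·m³·J⁻¹·Pa = s⁻¹ · (kg·m²·s⁻³·A⁻²) · m³ · (kg⁻¹·m⁻²·s²) · (kg·m⁻¹·s⁻²) = kg·m²·s⁻⁴·A⁻².
Both reduce to kg·m²·s⁻⁴·A⁻².

Yes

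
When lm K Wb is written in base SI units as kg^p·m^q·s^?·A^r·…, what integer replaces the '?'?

lm = cd·sr = cd (luminous flux; sr is dimensionless).
Wb = V·s (flux: a volt is a weber per second),
    = kg·m²·s⁻²·A⁻¹.
Combining: lm·K·Wb = cd · K · (kg·m²·s⁻²·A⁻¹) = kg·m²·s⁻²·A⁻¹·K·cd.
The exponent of s is -2.

-2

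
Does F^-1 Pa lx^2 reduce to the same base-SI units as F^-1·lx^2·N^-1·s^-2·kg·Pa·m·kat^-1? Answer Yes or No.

Left side:
  F = C/V (capacitance = charge per voltage),
      = A·s/(kg·m²·s⁻³·A⁻¹) (substituting C and V),
      = kg⁻¹·m⁻²·s⁴·A².
  So F⁻¹ = kg·m²·s⁻⁴·A⁻².
  Pa = N/m² (pressure = force per area),
      = kg·m⁻¹·s⁻².
  lx = lm/m² (illuminance = luminous flux per area),
      = m⁻²·cd.
  So lx² = m⁻⁴·cd².
  Combining: F⁻¹·Pa·lx² = (kg·m²·s⁻⁴·A⁻²) · (kg·m⁻¹·s⁻²) · (m⁻⁴·cd²) = kg²·m⁻³·s⁻⁶·A⁻²·cd².
Right side:
  F = C/V (capacitance = charge per voltage),
      = A·s/(kg·m²·s⁻³·A⁻¹) (substituting C and V),
      = kg⁻¹·m⁻²·s⁴·A².
  So F⁻¹ = kg·m²·s⁻⁴·A⁻².
  lx = lm/m² (illuminance = luminous flux per area),
      = m⁻²·cd.
  So lx² = m⁻⁴·cd².
  N = kg·m/s² = kg·m·s⁻² (force = mass × acceleration).
  So N⁻¹ = kg⁻¹·m⁻¹·s².
  Pa = N/m² (pressure = force per area),
      = kg·m⁻¹·s⁻².
  kat = mol/s = s⁻¹·mol (catalytic activity).
  So kat⁻¹ = s·mol⁻¹.
  Combining: F⁻¹·lx²·N⁻¹·s⁻²·kg·Pa·m·kat⁻¹ = (kg·m²·s⁻⁴·A⁻²) · (m⁻⁴·cd²) · (kg⁻¹·m⁻¹·s²) · s⁻² · kg · (kg·m⁻¹·s⁻²) · m · (s·mol⁻¹) = kg²·m⁻³·s⁻⁵·A⁻²·mol⁻¹·cd².
Left is kg²·m⁻³·s⁻⁶·A⁻²·cd²; right is kg²·m⁻³·s⁻⁵·A⁻²·mol⁻¹·cd² — different.

No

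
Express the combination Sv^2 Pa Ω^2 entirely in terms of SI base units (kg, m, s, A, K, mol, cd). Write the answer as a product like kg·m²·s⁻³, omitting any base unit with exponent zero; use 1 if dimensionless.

Sv = m²·s⁻².
So Sv² = m⁴·s⁻⁴.
Pa = kg·m⁻¹·s⁻².
Ω = kg·m²·s⁻³·A⁻².
So Ω² = kg²·m⁴·s⁻⁶·A⁻⁴.
Combining: Sv²·Pa·Ω² = (m⁴·s⁻⁴) · (kg·m⁻¹·s⁻²) · (kg²·m⁴·s⁻⁶·A⁻⁴) = kg³·m⁷·s⁻¹²·A⁻⁴.

kg³·m⁷·s⁻¹²·A⁻⁴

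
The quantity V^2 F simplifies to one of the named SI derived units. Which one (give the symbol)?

J

V = W/A (potential = power per current),
    = kg·m²·s⁻³·A⁻¹.
So V² = kg²·m⁴·s⁻⁶·A⁻².
F = C/V (capacitance = charge per voltage),
    = A·s/(kg·m²·s⁻³·A⁻¹) (substituting C and V),
    = kg⁻¹·m⁻²·s⁴·A².
Combining: V²·F = (kg²·m⁴·s⁻⁶·A⁻²) · (kg⁻¹·m⁻²·s⁴·A²) = kg·m²·s⁻².
kg·m²·s⁻² is the base-SI form of the joule.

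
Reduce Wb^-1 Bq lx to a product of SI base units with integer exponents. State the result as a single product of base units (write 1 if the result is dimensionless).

kg⁻¹·m⁻⁴·s·A·cd

Wb = V·s (flux: a volt is a weber per second),
    = kg·m²·s⁻²·A⁻¹.
So Wb⁻¹ = kg⁻¹·m⁻²·s²·A.
Bq = 1/s = s⁻¹ (activity is decays per second).
lx = lm/m² (illuminance = luminous flux per area),
    = m⁻²·cd.
Combining: Wb⁻¹·Bq·lx = (kg⁻¹·m⁻²·s²·A) · s⁻¹ · (m⁻²·cd) = kg⁻¹·m⁻⁴·s·A·cd.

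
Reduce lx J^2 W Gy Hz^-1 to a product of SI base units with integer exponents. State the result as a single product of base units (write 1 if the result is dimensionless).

lx = m⁻²·cd.
J = kg·m²·s⁻².
So J² = kg²·m⁴·s⁻⁴.
W = kg·m²·s⁻³.
Gy = m²·s⁻².
Hz = s⁻¹.
So Hz⁻¹ = s.
Combining: lx·J²·W·Gy·Hz⁻¹ = (m⁻²·cd) · (kg²·m⁴·s⁻⁴) · (kg·m²·s⁻³) · (m²·s⁻²) · s = kg³·m⁶·s⁻⁸·cd.

kg³·m⁶·s⁻⁸·cd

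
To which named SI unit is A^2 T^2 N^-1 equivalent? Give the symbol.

Pa

T = kg·s⁻²·A⁻¹.
So T² = kg²·s⁻⁴·A⁻².
N = kg·m·s⁻².
So N⁻¹ = kg⁻¹·m⁻¹·s².
Combining: A²·T²·N⁻¹ = A² · (kg²·s⁻⁴·A⁻²) · (kg⁻¹·m⁻¹·s²) = kg·m⁻¹·s⁻².
kg·m⁻¹·s⁻² is the base-SI form of the pascal.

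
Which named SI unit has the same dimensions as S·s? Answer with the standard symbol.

S = kg⁻¹·m⁻²·s³·A².
Combining: S·s = (kg⁻¹·m⁻²·s³·A²) · s = kg⁻¹·m⁻²·s⁴·A².
kg⁻¹·m⁻²·s⁴·A² is the base-SI form of the farad.

F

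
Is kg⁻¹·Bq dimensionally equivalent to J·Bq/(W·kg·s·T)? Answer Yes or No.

Left side:
  Bq = s⁻¹.
  Combining: kg⁻¹·Bq = kg⁻¹ · s⁻¹ = kg⁻¹·s⁻¹.
Right side:
  W = kg·m²·s⁻³.
  So W⁻¹ = kg⁻¹·m⁻²·s³.
  J = kg·m²·s⁻².
  Bq = s⁻¹.
  T = kg·s⁻²·A⁻¹.
  So T⁻¹ = kg⁻¹·s²·A.
  Combining: W⁻¹·J·kg⁻¹·Bq·s⁻¹·T⁻¹ = (kg⁻¹·m⁻²·s³) · (kg·m²·s⁻²) · kg⁻¹ · s⁻¹ · s⁻¹ · (kg⁻¹·s²·A) = kg⁻²·s·A.
Left is kg⁻¹·s⁻¹; right is kg⁻²·s·A — different.

No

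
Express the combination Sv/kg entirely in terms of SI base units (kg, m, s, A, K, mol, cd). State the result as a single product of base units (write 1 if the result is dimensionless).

Sv = J/kg (equivalent dose = energy per mass),
    = m²·s⁻².
Combining: Sv·kg⁻¹ = (m²·s⁻²) · kg⁻¹ = kg⁻¹·m²·s⁻².

kg⁻¹·m²·s⁻²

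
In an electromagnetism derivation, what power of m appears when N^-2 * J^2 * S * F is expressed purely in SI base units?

N = kg·m/s² = kg·m·s⁻² (force = mass × acceleration).
So N⁻² = kg⁻²·m⁻²·s⁴.
J = N·m (work = force × distance),
    = kg·m²·s⁻².
So J² = kg²·m⁴·s⁻⁴.
S = 1/Ω (conductance is reciprocal resistance),
    = kg⁻¹·m⁻²·s³·A².
F = C/V (capacitance = charge per voltage),
    = A·s/(kg·m²·s⁻³·A⁻¹) (substituting C and V),
    = kg⁻¹·m⁻²·s⁴·A².
Combining: N⁻²·J²·S·F = (kg⁻²·m⁻²·s⁴) · (kg²·m⁴·s⁻⁴) · (kg⁻¹·m⁻²·s³·A²) · (kg⁻¹·m⁻²·s⁴·A²) = kg⁻²·m⁻²·s⁷·A⁴.
The exponent of m is -2.

-2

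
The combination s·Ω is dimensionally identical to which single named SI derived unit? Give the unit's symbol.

Ω = V/A (resistance = voltage per current),
    = kg·m²·s⁻³·A⁻².
Combining: s·Ω = s · (kg·m²·s⁻³·A⁻²) = kg·m²·s⁻²·A⁻².
kg·m²·s⁻²·A⁻² is the base-SI form of the henry.

H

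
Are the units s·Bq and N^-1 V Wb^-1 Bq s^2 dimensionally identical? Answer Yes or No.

Left side:
  Bq = 1/s = s⁻¹ (activity is decays per second).
  Combining: s·Bq = s · s⁻¹ = 1.
Right side:
  N = kg·m/s² = kg·m·s⁻² (force = mass × acceleration).
  So N⁻¹ = kg⁻¹·m⁻¹·s².
  V = W/A (potential = power per current),
      = kg·m²·s⁻³·A⁻¹.
  Wb = V·s (flux: a volt is a weber per second),
      = kg·m²·s⁻²·A⁻¹.
  So Wb⁻¹ = kg⁻¹·m⁻²·s²·A.
  Bq = 1/s = s⁻¹ (activity is decays per second).
  Combining: N⁻¹·V·Wb⁻¹·Bq·s² = (kg⁻¹·m⁻¹·s²) · (kg·m²·s⁻³·A⁻¹) · (kg⁻¹·m⁻²·s²·A) · s⁻¹ · s² = kg⁻¹·m⁻¹·s².
Left is 1; right is kg⁻¹·m⁻¹·s² — different.

No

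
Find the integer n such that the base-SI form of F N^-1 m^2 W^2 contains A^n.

F = C/V (capacitance = charge per voltage),
    = A·s/(kg·m²·s⁻³·A⁻¹) (substituting C and V),
    = kg⁻¹·m⁻²·s⁴·A².
N = kg·m/s² = kg·m·s⁻² (force = mass × acceleration).
So N⁻¹ = kg⁻¹·m⁻¹·s².
W = J/s (power = energy per time),
    = kg·m²·s⁻³.
So W² = kg²·m⁴·s⁻⁶.
Combining: F·N⁻¹·m²·W² = (kg⁻¹·m⁻²·s⁴·A²) · (kg⁻¹·m⁻¹·s²) · m² · (kg²·m⁴·s⁻⁶) = m³·A².
The exponent of A is 2.

2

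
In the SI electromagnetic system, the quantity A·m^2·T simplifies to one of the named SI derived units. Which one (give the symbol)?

J

T = kg·s⁻²·A⁻¹.
Combining: A·m²·T = A · m² · (kg·s⁻²·A⁻¹) = kg·m²·s⁻².
kg·m²·s⁻² is the base-SI form of the joule.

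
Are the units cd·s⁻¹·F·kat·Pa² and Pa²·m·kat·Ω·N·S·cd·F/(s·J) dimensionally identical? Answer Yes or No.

Yes

Left side:
  F = C/V (capacitance = charge per voltage),
      = A·s/(kg·m²·s⁻³·A⁻¹) (substituting C and V),
      = kg⁻¹·m⁻²·s⁴·A².
  kat = mol/s = s⁻¹·mol (catalytic activity).
  Pa = N/m² (pressure = force per area),
      = kg·m⁻¹·s⁻².
  So Pa² = kg²·m⁻²·s⁻⁴.
  Combining: cd·s⁻¹·F·kat·Pa² = cd · s⁻¹ · (kg⁻¹·m⁻²·s⁴·A²) · (s⁻¹·mol) · (kg²·m⁻²·s⁻⁴) = kg·m⁻⁴·s⁻²·A²·mol·cd.
Right side:
  Pa = kg·m⁻¹·s⁻².
  So Pa² = kg²·m⁻²·s⁻⁴.
  J = kg·m²·s⁻².
  So J⁻¹ = kg⁻¹·m⁻²·s².
  kat = s⁻¹·mol.
  Ω = kg·m²·s⁻³·A⁻².
  N = kg·m·s⁻².
  S = kg⁻¹·m⁻²·s³·A².
  F = kg⁻¹·m⁻²·s⁴·A².
  Combining: s⁻¹·Pa²·J⁻¹·m·kat·Ω·N·S·cd·F = s⁻¹ · (kg²·m⁻²·s⁻⁴) · (kg⁻¹·m⁻²·s²) · m · (s⁻¹·mol) · (kg·m²·s⁻³·A⁻²) · (kg·m·s⁻²) · (kg⁻¹·m⁻²·s³·A²) · cd · (kg⁻¹·m⁻²·s⁴·A²) = kg·m⁻⁴·s⁻²·A²·mol·cd.
Both reduce to kg·m⁻⁴·s⁻²·A²·mol·cd.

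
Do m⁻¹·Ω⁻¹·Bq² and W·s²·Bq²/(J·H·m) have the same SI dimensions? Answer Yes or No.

Left side:
  Ω = kg·m²·s⁻³·A⁻².
  So Ω⁻¹ = kg⁻¹·m⁻²·s³·A².
  Bq = s⁻¹.
  So Bq² = s⁻².
  Combining: m⁻¹·Ω⁻¹·Bq² = m⁻¹ · (kg⁻¹·m⁻²·s³·A²) · s⁻² = kg⁻¹·m⁻³·s·A².
Right side:
  J = N·m (work = force × distance),
      = kg·m²·s⁻².
  So J⁻¹ = kg⁻¹·m⁻²·s².
  W = J/s (power = energy per time),
      = kg·m²·s⁻³.
  H = Wb/A (inductance = flux per current),
      = kg·m²·s⁻²·A⁻².
  So H⁻¹ = kg⁻¹·m⁻²·s²·A².
  Bq = 1/s = s⁻¹ (activity is decays per second).
  So Bq² = s⁻².
  Combining: J⁻¹·W·H⁻¹·m⁻¹·s²·Bq² = (kg⁻¹·m⁻²·s²) · (kg·m²·s⁻³) · (kg⁻¹·m⁻²·s²·A²) · m⁻¹ · s² · s⁻² = kg⁻¹·m⁻³·s·A².
Both reduce to kg⁻¹·m⁻³·s·A².

Yes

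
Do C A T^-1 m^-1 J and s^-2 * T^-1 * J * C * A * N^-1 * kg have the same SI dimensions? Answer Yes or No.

Yes

Left side:
  C = A·s = s·A (charge = current × time).
  T = Wb/m² (flux density = flux per area),
      = kg·s⁻²·A⁻¹.
  So T⁻¹ = kg⁻¹·s²·A.
  J = N·m (work = force × distance),
      = kg·m²·s⁻².
  Combining: C·A·T⁻¹·m⁻¹·J = (s·A) · A · (kg⁻¹·s²·A) · m⁻¹ · (kg·m²·s⁻²) = m·s·A³.
Right side:
  T = Wb/m² (flux density = flux per area),
      = kg·s⁻²·A⁻¹.
  So T⁻¹ = kg⁻¹·s²·A.
  J = N·m (work = force × distance),
      = kg·m²·s⁻².
  C = A·s = s·A (charge = current × time).
  N = kg·m/s² = kg·m·s⁻² (force = mass × acceleration).
  So N⁻¹ = kg⁻¹·m⁻¹·s².
  Combining: s⁻²·T⁻¹·J·C·A·N⁻¹·kg = s⁻² · (kg⁻¹·s²·A) · (kg·m²·s⁻²) · (s·A) · A · (kg⁻¹·m⁻¹·s²) · kg = m·s·A³.
Both reduce to m·s·A³.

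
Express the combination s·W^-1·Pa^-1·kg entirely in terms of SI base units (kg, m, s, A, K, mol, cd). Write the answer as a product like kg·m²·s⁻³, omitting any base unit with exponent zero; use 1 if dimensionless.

W = J/s (power = energy per time),
    = kg·m²·s⁻³.
So W⁻¹ = kg⁻¹·m⁻²·s³.
Pa = N/m² (pressure = force per area),
    = kg·m⁻¹·s⁻².
So Pa⁻¹ = kg⁻¹·m·s².
Combining: s·W⁻¹·Pa⁻¹·kg = s · (kg⁻¹·m⁻²·s³) · (kg⁻¹·m·s²) · kg = kg⁻¹·m⁻¹·s⁶.

kg⁻¹·m⁻¹·s⁶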